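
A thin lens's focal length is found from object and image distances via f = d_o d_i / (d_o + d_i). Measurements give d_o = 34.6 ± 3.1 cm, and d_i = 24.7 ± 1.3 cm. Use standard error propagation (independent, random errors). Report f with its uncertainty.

∂f/∂d_o = (d_i/(d_o+d_i))² = 0.173;  ∂f/∂d_i = (d_o/(d_o+d_i))² = 0.340
δf = √((∂f/∂d_o · δd_o)² + (∂f/∂d_i · δd_i)²) = √(0.289 + 0.196) = 0.697 cm
f = 14.4 cm.

14.4 ± 0.697 cm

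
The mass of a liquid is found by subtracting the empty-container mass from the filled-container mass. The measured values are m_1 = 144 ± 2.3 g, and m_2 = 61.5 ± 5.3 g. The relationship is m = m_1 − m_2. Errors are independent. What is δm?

5.78 g

Sums and differences: (δm)² = Σ (cᵢ δxᵢ)².
  (δm_1)² = 5.29;  (δm_2)² = 28.1
δm = √(33.4) = 5.78 g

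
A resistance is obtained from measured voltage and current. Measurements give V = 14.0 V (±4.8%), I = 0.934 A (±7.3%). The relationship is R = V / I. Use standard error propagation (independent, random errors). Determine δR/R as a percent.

8.74%

Each factor contributes (exponent × relative error)² to (δR/R)²:
  (1·δV/V)² = (1×0.0480)² = 0.00230;  (-1·δI/I)² = (-1×0.0730)² = 0.00533
δR/R = √(0.00763) = 0.0874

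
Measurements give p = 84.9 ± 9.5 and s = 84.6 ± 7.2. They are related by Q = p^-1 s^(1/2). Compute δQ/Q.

Each factor contributes (exponent × relative error)² to (δQ/Q)²:
  (-1·δp/p)² = (-1×0.112)² = 0.0125;  (½·δs/s)² = (0.5×0.0851)² = 0.00181
δQ/Q = √(0.0143) = 0.120

0.120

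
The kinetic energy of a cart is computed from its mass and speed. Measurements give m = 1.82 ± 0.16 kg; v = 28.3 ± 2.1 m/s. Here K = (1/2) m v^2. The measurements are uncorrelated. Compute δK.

For a monomial K ∝ m, v^2, fractional errors add in quadrature:
  (1·δm/m)² = (1×0.0879)² = 0.00773;  (2·δv/v)² = (2×0.0742)² = 0.0220
δK/K = √(0.0298) = 0.172
K = 729 J, so δK = 0.172 × 729 = 126 J.

126 J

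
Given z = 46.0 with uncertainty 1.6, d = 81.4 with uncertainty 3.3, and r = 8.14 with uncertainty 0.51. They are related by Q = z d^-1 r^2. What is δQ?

5.10

Products/powers → add relative errors in quadrature, weighted by exponent:
  (1·δz/z)² = (1×0.0348)² = 0.00121;  (-1·δd/d)² = (-1×0.0405)² = 0.00164;  (2·δr/r)² = (2×0.0627)² = 0.0157
δQ/Q = √(0.0186) = 0.136
Q = 37.4, so δQ = 0.136 × 37.4 = 5.10.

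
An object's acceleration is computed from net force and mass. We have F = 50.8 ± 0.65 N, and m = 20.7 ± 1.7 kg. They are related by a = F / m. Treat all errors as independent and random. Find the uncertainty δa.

Since a is a product/quotient, work with relative uncertainties:
  (1·δF/F)² = (1×0.0128)² = 0.000164;  (-1·δm/m)² = (-1×0.0821)² = 0.00674
δa/a = √(0.00691) = 0.0831
a = 2.45 m/s^2, so δa = 0.0831 × 2.45 = 0.204 m/s^2.

0.204 m/s^2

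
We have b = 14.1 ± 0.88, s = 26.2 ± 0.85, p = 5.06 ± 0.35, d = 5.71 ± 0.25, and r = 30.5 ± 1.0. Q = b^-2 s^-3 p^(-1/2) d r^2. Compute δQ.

Relative error in a monomial: (δQ/Q)² = Σ (nᵢ · δxᵢ/xᵢ)².
  (-2·δb/b)² = (-2×0.0624)² = 0.0156;  (-3·δs/s)² = (-3×0.0324)² = 0.00947;  (−½·δp/p)² = (-0.5×0.0692)² = 0.00120;  (1·δd/d)² = (1×0.0438)² = 0.00192;  (2·δr/r)² = (2×0.0328)² = 0.00430
δQ/Q = √(0.0325) = 0.180
Q = 0.000660, so δQ = 0.180 × 0.000660 = 0.000119.

0.000119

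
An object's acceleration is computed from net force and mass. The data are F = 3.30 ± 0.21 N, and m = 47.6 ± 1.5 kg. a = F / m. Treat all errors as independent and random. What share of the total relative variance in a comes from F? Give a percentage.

80.3%

(δa/a)² = (1·δF/F)² + (-1·δm/m)²
  F term: (1×0.0636)² = 0.00405
  m term: (-1×0.0315)² = 0.000993
Total = 0.00504. Share from F = 0.00405/0.00504 = 0.803.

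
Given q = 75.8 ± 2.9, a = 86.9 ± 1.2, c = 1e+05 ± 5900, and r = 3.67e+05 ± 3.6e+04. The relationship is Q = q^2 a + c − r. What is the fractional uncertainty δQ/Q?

0.229

Let p = q^2·a = 4.99e+05. δp/p = √((2·δq/q)² + (1·δa/a)²) = √(0.00585 + 0.000191) = 0.0778, so δp = 38800.
Q = p + c − r: δQ = √(δp² + δc² + δr²) = √(1.51e+09 + 3.48e+07 + 1.3e+09) = 53300
Q = 2.32e+05, so δQ/Q = 53300/2.32e+05 = 0.229.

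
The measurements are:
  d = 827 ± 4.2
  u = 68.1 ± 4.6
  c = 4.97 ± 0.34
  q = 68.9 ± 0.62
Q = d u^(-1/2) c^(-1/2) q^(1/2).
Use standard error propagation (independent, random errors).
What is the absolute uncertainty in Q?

18.1

For a monomial Q ∝ d, u^(-1/2), c^(-1/2), q^(1/2), fractional errors add in quadrature:
  (1·δd/d)² = (1×0.00508)² = 2.58e-05;  (−½·δu/u)² = (-0.5×0.0675)² = 0.00114;  (−½·δc/c)² = (-0.5×0.0684)² = 0.00117;  (½·δq/q)² = (0.5×0.00900)² = 2.02e-05
δQ/Q = √(0.00236) = 0.0485
Q = 373, so δQ = 0.0485 × 373 = 18.1.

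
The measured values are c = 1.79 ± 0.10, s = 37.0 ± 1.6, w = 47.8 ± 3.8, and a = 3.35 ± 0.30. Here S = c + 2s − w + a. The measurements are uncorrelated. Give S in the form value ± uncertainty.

Sums and differences: (δS)² = Σ (cᵢ δxᵢ)².
  (δc)² = 0.0100;  (2·δs)² = 10.2;  (δw)² = 14.4;  (δa)² = 0.0900
δS = √(24.8) = 4.98
S = 31.3.

31.3 ± 4.98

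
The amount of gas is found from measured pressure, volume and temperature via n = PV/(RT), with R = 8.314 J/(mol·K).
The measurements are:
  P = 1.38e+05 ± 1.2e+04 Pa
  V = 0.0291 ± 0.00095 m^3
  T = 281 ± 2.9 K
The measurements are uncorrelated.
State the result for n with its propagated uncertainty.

1.72 ± 0.161 mol

Relative error in a monomial: (δn/n)² = Σ (nᵢ · δxᵢ/xᵢ)².
  (1·δP/P)² = (1×0.0870)² = 0.00756;  (1·δV/V)² = (1×0.0326)² = 0.00107;  (-1·δT/T)² = (-1×0.0103)² = 0.000107
δn/n = √(0.00873) = 0.0935
n = 1.72 mol, so δn = 0.0935 × 1.72 = 0.161 mol.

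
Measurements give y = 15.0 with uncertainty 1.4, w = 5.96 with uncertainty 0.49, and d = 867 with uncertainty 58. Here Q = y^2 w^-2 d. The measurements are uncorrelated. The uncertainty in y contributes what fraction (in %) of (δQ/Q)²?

(δQ/Q)² = (2·δy/y)² + (-2·δw/w)² + (1·δd/d)²
  y term: (2×0.0933)² = 0.0348
  w term: (-2×0.0822)² = 0.0270
  d term: (1×0.0669)² = 0.00448
Total = 0.0664. Share from y = 0.0348/0.0664 = 0.525.

52.5%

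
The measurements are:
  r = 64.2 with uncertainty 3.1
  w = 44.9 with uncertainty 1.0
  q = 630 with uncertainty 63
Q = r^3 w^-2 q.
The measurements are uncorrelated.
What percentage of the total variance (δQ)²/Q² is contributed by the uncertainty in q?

(δQ/Q)² = (3·δr/r)² + (-2·δw/w)² + (1·δq/q)²
  r term: (3×0.0483)² = 0.0210
  w term: (-2×0.0223)² = 0.00198
  q term: (1×0.100)² = 0.0100
Total = 0.0330. Share from q = 0.0100/0.0330 = 0.303.

30.3%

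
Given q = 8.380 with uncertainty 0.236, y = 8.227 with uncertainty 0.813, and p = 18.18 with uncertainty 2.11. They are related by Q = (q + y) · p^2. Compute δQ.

Let u = q + y = 16.61. δu = √(δq² + δy²) = √(0.0557 + 0.661) = 0.847, so δu/u = 0.0510.
Q is then a monomial in u, p:
δQ/Q = √((δu/u)² + (2·δp/p)²) = √(0.00260 + 0.0539) = 0.238
Q = 5489, so δQ = 0.238 × 5489 = 1300.

1300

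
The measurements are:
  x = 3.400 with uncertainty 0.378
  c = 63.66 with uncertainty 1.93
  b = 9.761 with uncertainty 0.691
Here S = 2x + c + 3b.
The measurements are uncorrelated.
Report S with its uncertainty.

S is a linear combination, so absolute uncertainties add in quadrature:
  (2·δx)² = 0.572;  (δc)² = 3.72;  (3·δb)² = 4.30
δS = √(8.59) = 2.93
S = 99.74.

99.74 ± 2.93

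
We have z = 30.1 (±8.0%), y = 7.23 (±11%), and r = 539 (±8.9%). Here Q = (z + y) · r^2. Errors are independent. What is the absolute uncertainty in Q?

2.07e+06

Let u = z + y = 37.3. δu = √(δz² + δy²) = √(5.80 + 0.633) = 2.54, so δu/u = 0.0679.
Q is then a monomial in u, r:
δQ/Q = √((δu/u)² + (2·δr/r)²) = √(0.00461 + 0.0317) = 0.191
Q = 1.08e+07, so δQ = 0.191 × 1.08e+07 = 2.07e+06.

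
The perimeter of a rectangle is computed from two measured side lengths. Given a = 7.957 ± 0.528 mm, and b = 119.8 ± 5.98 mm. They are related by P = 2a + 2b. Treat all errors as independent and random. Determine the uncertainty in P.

Absolute uncertainties add in quadrature for a linear combination:
  (2·δa)² = 1.12;  (2·δb)² = 143
δP = √(144) = 12.0 mm

12.0 mm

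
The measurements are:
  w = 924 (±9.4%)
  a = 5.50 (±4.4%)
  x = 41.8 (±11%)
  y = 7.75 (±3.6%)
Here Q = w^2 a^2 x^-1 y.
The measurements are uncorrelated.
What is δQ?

1.14e+06

Since Q is a product/quotient, work with relative uncertainties:
  (2·δw/w)² = (2×0.0940)² = 0.0353;  (2·δa/a)² = (2×0.0440)² = 0.00774;  (-1·δx/x)² = (-1×0.110)² = 0.0121;  (1·δy/y)² = (1×0.0360)² = 0.00130
δQ/Q = √(0.0565) = 0.238
Q = 4.79e+06, so δQ = 0.238 × 4.79e+06 = 1.14e+06.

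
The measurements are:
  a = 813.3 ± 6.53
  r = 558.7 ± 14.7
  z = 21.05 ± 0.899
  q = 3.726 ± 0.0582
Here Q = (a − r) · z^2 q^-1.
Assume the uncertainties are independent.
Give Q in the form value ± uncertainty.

30280 ± 3250

Let u = a − r = 254.6. δu = √(δa² + δr²) = √(42.6 + 216) = 16.1, so δu/u = 0.0632.
Q is then a monomial in u, z, q:
δQ/Q = √((δu/u)² + (2·δz/z)² + (-1·δq/q)²) = √(0.00399 + 0.00730 + 0.000244) = 0.107
Q = 30280, so δQ = 0.107 × 30280 = 3250.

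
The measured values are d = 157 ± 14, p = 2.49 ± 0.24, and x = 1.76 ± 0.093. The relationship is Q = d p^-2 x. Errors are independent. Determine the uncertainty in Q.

9.75

Q is a product of powers, so relative uncertainties combine in quadrature:
  (1·δd/d)² = (1×0.0892)² = 0.00795;  (-2·δp/p)² = (-2×0.0964)² = 0.0372;  (1·δx/x)² = (1×0.0528)² = 0.00279
δQ/Q = √(0.0479) = 0.219
Q = 44.6, so δQ = 0.219 × 44.6 = 9.75.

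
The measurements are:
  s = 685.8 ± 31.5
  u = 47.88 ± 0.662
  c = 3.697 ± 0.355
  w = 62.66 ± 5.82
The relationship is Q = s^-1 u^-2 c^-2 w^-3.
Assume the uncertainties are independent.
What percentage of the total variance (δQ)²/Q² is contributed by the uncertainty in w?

(δQ/Q)² = (-1·δs/s)² + (-2·δu/u)² + (-2·δc/c)² + (-3·δw/w)²
  s term: (-1×0.0459)² = 0.00211
  u term: (-2×0.0138)² = 0.000765
  c term: (-2×0.0960)² = 0.0369
  w term: (-3×0.0929)² = 0.0776
Total = 0.117. Share from w = 0.0776/0.117 = 0.661.

66.1%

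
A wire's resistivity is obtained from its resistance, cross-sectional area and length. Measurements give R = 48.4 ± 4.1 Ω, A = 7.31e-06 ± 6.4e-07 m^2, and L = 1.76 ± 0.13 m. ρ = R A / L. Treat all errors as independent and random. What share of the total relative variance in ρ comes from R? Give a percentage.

35.4%

(δρ/ρ)² = (1·δR/R)² + (1·δA/A)² + (-1·δL/L)²
  R term: (1×0.0847)² = 0.00718
  A term: (1×0.0876)² = 0.00767
  L term: (-1×0.0739)² = 0.00546
Total = 0.0203. Share from R = 0.00718/0.0203 = 0.354.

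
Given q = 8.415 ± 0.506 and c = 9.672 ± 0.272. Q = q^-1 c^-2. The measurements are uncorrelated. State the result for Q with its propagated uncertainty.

0.001270 ± 0.000105

Q is a product of powers, so relative uncertainties combine in quadrature:
  (-1·δq/q)² = (-1×0.0601)² = 0.00362;  (-2·δc/c)² = (-2×0.0281)² = 0.00316
δQ/Q = √(0.00678) = 0.0823
Q = 0.001270, so δQ = 0.0823 × 0.001270 = 0.000105.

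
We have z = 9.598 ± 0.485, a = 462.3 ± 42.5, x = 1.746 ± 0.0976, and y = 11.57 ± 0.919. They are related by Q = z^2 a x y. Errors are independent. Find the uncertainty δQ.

Products/powers → add relative errors in quadrature, weighted by exponent:
  (2·δz/z)² = (2×0.0505)² = 0.0102;  (1·δa/a)² = (1×0.0919)² = 0.00845;  (1·δx/x)² = (1×0.0559)² = 0.00312;  (1·δy/y)² = (1×0.0794)² = 0.00631
δQ/Q = √(0.0281) = 0.168
Q = 860300, so δQ = 0.168 × 860300 = 1.44e+05.

1.44e+05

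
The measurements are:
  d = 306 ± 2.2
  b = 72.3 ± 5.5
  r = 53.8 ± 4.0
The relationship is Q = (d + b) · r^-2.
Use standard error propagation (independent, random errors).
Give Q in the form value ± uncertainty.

Let u = d + b = 378. δu = √(δd² + δb²) = √(4.84 + 30.2) = 5.92, so δu/u = 0.0157.
Q is then a monomial in u, r:
δQ/Q = √((δu/u)² + (-2·δr/r)²) = √(0.000245 + 0.0221) = 0.150
Q = 0.131, so δQ = 0.150 × 0.131 = 0.0195.

0.131 ± 0.0195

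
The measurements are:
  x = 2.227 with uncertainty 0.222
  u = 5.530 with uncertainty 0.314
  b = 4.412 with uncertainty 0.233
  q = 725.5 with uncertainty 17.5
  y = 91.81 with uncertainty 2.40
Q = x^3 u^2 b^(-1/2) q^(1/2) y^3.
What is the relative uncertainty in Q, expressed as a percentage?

Relative error in a monomial: (δQ/Q)² = Σ (nᵢ · δxᵢ/xᵢ)².
  (3·δx/x)² = (3×0.0997)² = 0.0894;  (2·δu/u)² = (2×0.0568)² = 0.0129;  (−½·δb/b)² = (-0.5×0.0528)² = 0.000697;  (½·δq/q)² = (0.5×0.0241)² = 0.000145;  (3·δy/y)² = (3×0.0261)² = 0.00615
δQ/Q = √(0.109) = 0.331

33.1%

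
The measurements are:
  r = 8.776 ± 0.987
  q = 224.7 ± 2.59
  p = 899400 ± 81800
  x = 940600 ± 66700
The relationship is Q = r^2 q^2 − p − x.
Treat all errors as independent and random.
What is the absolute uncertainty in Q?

Let w = r^2·q^2 = 3.889e+06. δw/w = √((2·δr/r)² + (2·δq/q)²) = √(0.0506 + 0.000531) = 0.226, so δw = 8.79e+05.
Q = w − p − x: δQ = √(δw² + δp² + δx²) = √(7.73e+11 + 6.69e+09 + 4.45e+09) = 8.86e+05

8.86e+05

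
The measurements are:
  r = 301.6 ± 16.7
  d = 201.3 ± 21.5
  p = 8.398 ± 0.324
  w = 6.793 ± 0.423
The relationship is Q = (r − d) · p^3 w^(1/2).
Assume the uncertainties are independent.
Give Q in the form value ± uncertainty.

Let u = r − d = 100.3. δu = √(δr² + δd²) = √(279 + 462) = 27.2, so δu/u = 0.271.
Q is then a monomial in u, p, w:
δQ/Q = √((δu/u)² + (3·δp/p)² + (½·δw/w)²) = √(0.0737 + 0.0134 + 0.000969) = 0.297
Q = 154800, so δQ = 0.297 × 154800 = 45900.

154800 ± 45900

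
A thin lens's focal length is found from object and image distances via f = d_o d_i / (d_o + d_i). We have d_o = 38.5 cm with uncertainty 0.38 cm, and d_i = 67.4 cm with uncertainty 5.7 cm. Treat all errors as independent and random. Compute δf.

0.769 cm

∂f/∂d_o = (d_i/(d_o+d_i))² = 0.405;  ∂f/∂d_i = (d_o/(d_o+d_i))² = 0.132
δf = √((∂f/∂d_o · δd_o)² + (∂f/∂d_i · δd_i)²) = √(0.0237 + 0.568) = 0.769 cm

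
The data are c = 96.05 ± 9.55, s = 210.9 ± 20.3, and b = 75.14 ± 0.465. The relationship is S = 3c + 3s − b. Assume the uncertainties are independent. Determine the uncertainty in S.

67.3

Sums and differences: (δS)² = Σ (cᵢ δxᵢ)².
  (3·δc)² = 821;  (3·δs)² = 3710;  (δb)² = 0.216
δS = √(4530) = 67.3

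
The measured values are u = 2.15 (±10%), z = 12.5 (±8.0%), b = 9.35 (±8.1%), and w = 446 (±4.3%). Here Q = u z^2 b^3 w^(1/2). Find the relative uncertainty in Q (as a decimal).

For a monomial Q ∝ u, z^2, b^3, w^(1/2), fractional errors add in quadrature:
  (1·δu/u)² = (1×0.100)² = 0.0100;  (2·δz/z)² = (2×0.0800)² = 0.0256;  (3·δb/b)² = (3×0.0810)² = 0.0590;  (½·δw/w)² = (0.5×0.0430)² = 0.000462
δQ/Q = √(0.0951) = 0.308

0.308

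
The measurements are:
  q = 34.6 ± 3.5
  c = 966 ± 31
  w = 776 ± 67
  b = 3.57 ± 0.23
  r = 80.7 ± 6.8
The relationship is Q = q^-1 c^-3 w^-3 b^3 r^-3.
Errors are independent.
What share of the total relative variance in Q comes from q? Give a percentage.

5.45%

(δQ/Q)² = (-1·δq/q)² + (-3·δc/c)² + (-3·δw/w)² + (3·δb/b)² + (-3·δr/r)²
  q term: (-1×0.101)² = 0.0102
  c term: (-3×0.0321)² = 0.00927
  w term: (-3×0.0863)² = 0.0671
  b term: (3×0.0644)² = 0.0374
  r term: (-3×0.0843)² = 0.0639
Total = 0.188. Share from q = 0.0102/0.188 = 0.0545.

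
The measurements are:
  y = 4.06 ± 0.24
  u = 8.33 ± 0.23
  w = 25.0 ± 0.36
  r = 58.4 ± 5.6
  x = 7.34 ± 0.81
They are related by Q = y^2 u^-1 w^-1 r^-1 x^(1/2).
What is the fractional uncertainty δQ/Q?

Each factor contributes (exponent × relative error)² to (δQ/Q)²:
  (2·δy/y)² = (2×0.0591)² = 0.0140;  (-1·δu/u)² = (-1×0.0276)² = 0.000762;  (-1·δw/w)² = (-1×0.0144)² = 0.000207;  (-1·δr/r)² = (-1×0.0959)² = 0.00919;  (½·δx/x)² = (0.5×0.110)² = 0.00304
δQ/Q = √(0.0272) = 0.165

0.165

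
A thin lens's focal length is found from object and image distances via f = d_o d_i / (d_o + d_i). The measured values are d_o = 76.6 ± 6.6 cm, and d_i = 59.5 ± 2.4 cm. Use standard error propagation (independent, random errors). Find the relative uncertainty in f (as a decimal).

∂f/∂d_o = (d_i/(d_o+d_i))² = 0.191;  ∂f/∂d_i = (d_o/(d_o+d_i))² = 0.317
δf = √((∂f/∂d_o · δd_o)² + (∂f/∂d_i · δd_i)²) = √(1.59 + 0.578) = 1.47 cm
f = 33.5 cm, so δf/f = 1.47/33.5 = 0.0440.

0.0440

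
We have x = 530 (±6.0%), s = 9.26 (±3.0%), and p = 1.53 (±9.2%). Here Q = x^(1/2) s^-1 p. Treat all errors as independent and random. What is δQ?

Q is a product of powers, so relative uncertainties combine in quadrature:
  (½·δx/x)² = (0.5×0.0600)² = 0.000900;  (-1·δs/s)² = (-1×0.0300)² = 0.000900;  (1·δp/p)² = (1×0.0920)² = 0.00846
δQ/Q = √(0.0103) = 0.101
Q = 3.80, so δQ = 0.101 × 3.80 = 0.385.

0.385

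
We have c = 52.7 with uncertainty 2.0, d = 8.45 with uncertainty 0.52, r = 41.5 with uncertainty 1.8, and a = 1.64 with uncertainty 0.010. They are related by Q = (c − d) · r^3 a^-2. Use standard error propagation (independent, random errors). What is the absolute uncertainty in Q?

1.63e+05

Let u = c − d = 44.2. δu = √(δc² + δd²) = √(4.00 + 0.270) = 2.07, so δu/u = 0.0467.
Q is then a monomial in u, r, a:
δQ/Q = √((δu/u)² + (3·δr/r)² + (-2·δa/a)²) = √(0.00218 + 0.0169 + 0.000149) = 0.139
Q = 1.18e+06, so δQ = 0.139 × 1.18e+06 = 1.63e+05.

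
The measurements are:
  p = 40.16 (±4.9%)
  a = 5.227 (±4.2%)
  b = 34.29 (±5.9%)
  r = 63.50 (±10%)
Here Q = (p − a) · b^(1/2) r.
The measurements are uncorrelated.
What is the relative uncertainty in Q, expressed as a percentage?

11.9%

Let u = p − a = 34.93. δu = √(δp² + δa²) = √(3.87 + 0.0482) = 1.98, so δu/u = 0.0567.
Q is then a monomial in u, b, r:
δQ/Q = √((δu/u)² + (½·δb/b)² + (1·δr/r)²) = √(0.00321 + 0.000870 + 0.0100) = 0.119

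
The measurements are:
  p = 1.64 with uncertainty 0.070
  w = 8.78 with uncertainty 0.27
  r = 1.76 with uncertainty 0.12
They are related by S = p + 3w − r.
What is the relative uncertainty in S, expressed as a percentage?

3.13%

Absolute uncertainties add in quadrature for a linear combination:
  (δp)² = 0.00490;  (3·δw)² = 0.656;  (δr)² = 0.0144
δS = √(0.675) = 0.822
S = 26.2, so δS/S = 0.822/26.2 = 0.0313.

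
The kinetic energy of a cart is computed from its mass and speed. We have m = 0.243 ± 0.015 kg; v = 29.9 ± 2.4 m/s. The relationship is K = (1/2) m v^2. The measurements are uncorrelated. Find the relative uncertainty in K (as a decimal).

0.172

K is a product of powers, so relative uncertainties combine in quadrature:
  (1·δm/m)² = (1×0.0617)² = 0.00381;  (2·δv/v)² = (2×0.0803)² = 0.0258
δK/K = √(0.0296) = 0.172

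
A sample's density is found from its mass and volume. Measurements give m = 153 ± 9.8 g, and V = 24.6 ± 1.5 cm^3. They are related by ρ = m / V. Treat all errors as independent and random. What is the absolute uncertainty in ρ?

ρ is a product of powers, so relative uncertainties combine in quadrature:
  (1·δm/m)² = (1×0.0641)² = 0.00410;  (-1·δV/V)² = (-1×0.0610)² = 0.00372
δρ/ρ = √(0.00782) = 0.0884
ρ = 6.22 g/cm^3, so δρ = 0.0884 × 6.22 = 0.550 g/cm^3.

0.550 g/cm^3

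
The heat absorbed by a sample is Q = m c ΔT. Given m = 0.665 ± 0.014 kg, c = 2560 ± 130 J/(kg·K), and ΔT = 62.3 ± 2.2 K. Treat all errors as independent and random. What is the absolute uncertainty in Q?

6930 J

Since Q is a product/quotient, work with relative uncertainties:
  (1·δm/m)² = (1×0.0211)² = 0.000443;  (1·δc/c)² = (1×0.0508)² = 0.00258;  (1·δΔT/ΔT)² = (1×0.0353)² = 0.00125
δQ/Q = √(0.00427) = 0.0653
Q = 1.06e+05 J, so δQ = 0.0653 × 1.06e+05 = 6930 J.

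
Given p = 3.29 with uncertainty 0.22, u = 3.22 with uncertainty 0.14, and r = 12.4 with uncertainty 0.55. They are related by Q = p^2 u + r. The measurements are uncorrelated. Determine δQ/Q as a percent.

Let w = p^2·u = 34.9. δw/w = √((2·δp/p)² + (1·δu/u)²) = √(0.0179 + 0.00189) = 0.141, so δw = 4.90.
Q = w + r: δQ = √(δw² + δr²) = √(24.0 + 0.303) = 4.93
Q = 47.3, so δQ/Q = 4.93/47.3 = 0.104.

10.4%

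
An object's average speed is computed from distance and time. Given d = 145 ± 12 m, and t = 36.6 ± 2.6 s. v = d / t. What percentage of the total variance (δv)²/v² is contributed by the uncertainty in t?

(δv/v)² = (1·δd/d)² + (-1·δt/t)²
  d term: (1×0.0828)² = 0.00685
  t term: (-1×0.0710)² = 0.00505
Total = 0.0119. Share from t = 0.00505/0.0119 = 0.424.

42.4%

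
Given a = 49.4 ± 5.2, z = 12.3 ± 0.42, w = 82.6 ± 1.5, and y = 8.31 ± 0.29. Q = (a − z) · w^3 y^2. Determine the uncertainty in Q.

Let u = a − z = 37.1. δu = √(δa² + δz²) = √(27.0 + 0.176) = 5.22, so δu/u = 0.141.
Q is then a monomial in u, w, y:
δQ/Q = √((δu/u)² + (3·δw/w)² + (2·δy/y)²) = √(0.0198 + 0.00297 + 0.00487) = 0.166
Q = 1.44e+09, so δQ = 0.166 × 1.44e+09 = 2.4e+08.

2.4e+08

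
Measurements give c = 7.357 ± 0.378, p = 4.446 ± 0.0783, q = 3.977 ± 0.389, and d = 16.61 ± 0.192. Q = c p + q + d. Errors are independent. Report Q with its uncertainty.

53.30 ± 1.83

Let w = c·p = 32.71. δw/w = √((1·δc/c)² + (1·δp/p)²) = √(0.00264 + 0.000310) = 0.0543, so δw = 1.78.
Q = w + q + d: δQ = √(δw² + δq² + δd²) = √(3.16 + 0.151 + 0.0369) = 1.83
Q = 53.30.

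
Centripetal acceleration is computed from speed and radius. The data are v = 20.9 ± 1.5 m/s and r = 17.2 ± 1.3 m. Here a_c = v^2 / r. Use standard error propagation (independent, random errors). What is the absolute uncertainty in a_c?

4.12 m/s^2

Each factor contributes (exponent × relative error)² to (δa_c/a_c)²:
  (2·δv/v)² = (2×0.0718)² = 0.0206;  (-1·δr/r)² = (-1×0.0756)² = 0.00571
δa_c/a_c = √(0.0263) = 0.162
a_c = 25.4 m/s^2, so δa_c = 0.162 × 25.4 = 4.12 m/s^2.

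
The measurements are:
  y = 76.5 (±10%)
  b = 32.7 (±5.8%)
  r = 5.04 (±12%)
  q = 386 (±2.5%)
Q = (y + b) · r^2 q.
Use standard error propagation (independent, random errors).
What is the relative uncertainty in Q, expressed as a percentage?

25.2%

Let u = y + b = 109. δu = √(δy² + δb²) = √(58.5 + 3.60) = 7.88, so δu/u = 0.0722.
Q is then a monomial in u, r, q:
δQ/Q = √((δu/u)² + (2·δr/r)² + (1·δq/q)²) = √(0.00521 + 0.0576 + 0.000625) = 0.252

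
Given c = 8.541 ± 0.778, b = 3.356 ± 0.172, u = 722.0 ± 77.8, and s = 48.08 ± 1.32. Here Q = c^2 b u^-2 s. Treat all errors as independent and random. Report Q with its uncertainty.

0.02258 ± 0.00651

Products/powers → add relative errors in quadrature, weighted by exponent:
  (2·δc/c)² = (2×0.0911)² = 0.0332;  (1·δb/b)² = (1×0.0513)² = 0.00263;  (-2·δu/u)² = (-2×0.108)² = 0.0464;  (1·δs/s)² = (1×0.0275)² = 0.000754
δQ/Q = √(0.0830) = 0.288
Q = 0.02258, so δQ = 0.288 × 0.02258 = 0.00651.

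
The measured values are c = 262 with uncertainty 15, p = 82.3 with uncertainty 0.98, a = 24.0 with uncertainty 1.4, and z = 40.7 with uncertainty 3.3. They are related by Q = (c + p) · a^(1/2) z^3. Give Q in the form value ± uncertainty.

(1.14 ± 0.283) × 10^8

Let u = c + p = 344. δu = √(δc² + δp²) = √(225 + 0.960) = 15.0, so δu/u = 0.0437.
Q is then a monomial in u, a, z:
δQ/Q = √((δu/u)² + (½·δa/a)² + (3·δz/z)²) = √(0.00191 + 0.000851 + 0.0592) = 0.249
Q = 1.14e+08, so δQ = 0.249 × 1.14e+08 = 2.83e+07.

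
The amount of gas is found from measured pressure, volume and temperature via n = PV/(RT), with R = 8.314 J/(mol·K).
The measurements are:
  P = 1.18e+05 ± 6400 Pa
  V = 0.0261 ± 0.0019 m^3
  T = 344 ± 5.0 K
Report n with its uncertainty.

1.08 ± 0.0990 mol

Each factor contributes (exponent × relative error)² to (δn/n)²:
  (1·δP/P)² = (1×0.0542)² = 0.00294;  (1·δV/V)² = (1×0.0728)² = 0.00530;  (-1·δT/T)² = (-1×0.0145)² = 0.000211
δn/n = √(0.00845) = 0.0919
n = 1.08 mol, so δn = 0.0919 × 1.08 = 0.0990 mol.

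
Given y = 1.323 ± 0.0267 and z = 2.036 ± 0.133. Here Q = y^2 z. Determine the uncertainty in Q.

0.274

For a monomial Q ∝ y^2, z, fractional errors add in quadrature:
  (2·δy/y)² = (2×0.0202)² = 0.00163;  (1·δz/z)² = (1×0.0653)² = 0.00427
δQ/Q = √(0.00590) = 0.0768
Q = 3.564, so δQ = 0.0768 × 3.564 = 0.274.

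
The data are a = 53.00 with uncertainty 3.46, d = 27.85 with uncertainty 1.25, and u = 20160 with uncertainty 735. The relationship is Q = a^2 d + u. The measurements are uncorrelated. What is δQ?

10800

Let p = a^2·d = 78230. δp/p = √((2·δa/a)² + (1·δd/d)²) = √(0.0170 + 0.00201) = 0.138, so δp = 10800.
Q = p + u: δQ = √(δp² + δu²) = √(1.17e+08 + 5.4e+05) = 10800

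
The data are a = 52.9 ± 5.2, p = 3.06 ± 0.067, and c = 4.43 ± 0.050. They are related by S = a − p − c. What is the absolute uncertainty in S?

5.20

S is a linear combination, so absolute uncertainties add in quadrature:
  (δa)² = 27.0;  (δp)² = 0.00449;  (δc)² = 0.00250
δS = √(27.0) = 5.20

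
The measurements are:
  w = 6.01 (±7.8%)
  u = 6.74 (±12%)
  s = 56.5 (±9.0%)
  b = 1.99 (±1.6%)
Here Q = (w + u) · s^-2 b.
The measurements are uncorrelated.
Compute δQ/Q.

0.195

Let h = w + u = 12.8. δh = √(δw² + δu²) = √(0.220 + 0.654) = 0.935, so δh/h = 0.0733.
Q is then a monomial in h, s, b:
δQ/Q = √((δh/h)² + (-2·δs/s)² + (1·δb/b)²) = √(0.00538 + 0.0324 + 0.000256) = 0.195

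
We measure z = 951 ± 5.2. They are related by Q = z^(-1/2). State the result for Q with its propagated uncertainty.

(3.24 ± 0.00887) × 10^-2

Since Q is a product/quotient, work with relative uncertainties:
  (−½·δz/z)² = (-0.5×0.00547)² = 7.47e-06
δQ/Q = √(7.47e-06) = 0.00273
Q = 0.0324, so δQ = 0.00273 × 0.0324 = 8.87e-05.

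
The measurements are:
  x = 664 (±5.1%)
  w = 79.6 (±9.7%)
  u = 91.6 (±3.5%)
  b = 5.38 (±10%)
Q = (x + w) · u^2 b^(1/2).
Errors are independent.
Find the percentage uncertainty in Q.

9.79%

Let h = x + w = 744. δh = √(δx² + δw²) = √(1150 + 59.6) = 34.7, so δh/h = 0.0467.
Q is then a monomial in h, u, b:
δQ/Q = √((δh/h)² + (2·δu/u)² + (½·δb/b)²) = √(0.00218 + 0.00490 + 0.00250) = 0.0979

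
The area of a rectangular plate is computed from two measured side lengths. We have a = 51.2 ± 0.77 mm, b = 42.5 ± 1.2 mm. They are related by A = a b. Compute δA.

Products/powers → add relative errors in quadrature, weighted by exponent:
  (1·δa/a)² = (1×0.0150)² = 0.000226;  (1·δb/b)² = (1×0.0282)² = 0.000797
δA/A = √(0.00102) = 0.0320
A = 2180 mm^2, so δA = 0.0320 × 2180 = 69.6 mm^2.

69.6 mm^2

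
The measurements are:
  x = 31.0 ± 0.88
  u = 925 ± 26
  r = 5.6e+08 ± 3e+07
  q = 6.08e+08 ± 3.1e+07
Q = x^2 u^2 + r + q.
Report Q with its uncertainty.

Let p = x^2·u^2 = 8.22e+08. δp/p = √((2·δx/x)² + (2·δu/u)²) = √(0.00322 + 0.00316) = 0.0799, so δp = 6.57e+07.
Q = p + r + q: δQ = √(δp² + δr² + δq²) = √(4.32e+15 + 9e+14 + 9.61e+14) = 7.86e+07
Q = 1.99e+09.

(1.99 ± 0.0786) × 10^9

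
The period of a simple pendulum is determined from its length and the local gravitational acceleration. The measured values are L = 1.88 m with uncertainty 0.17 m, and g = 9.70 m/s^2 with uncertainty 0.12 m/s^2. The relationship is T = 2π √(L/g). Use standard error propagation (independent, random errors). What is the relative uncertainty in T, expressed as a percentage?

4.56%

T is a product of powers, so relative uncertainties combine in quadrature:
  (½·δL/L)² = (0.5×0.0904)² = 0.00204;  (−½·δg/g)² = (-0.5×0.0124)² = 3.83e-05
δT/T = √(0.00208) = 0.0456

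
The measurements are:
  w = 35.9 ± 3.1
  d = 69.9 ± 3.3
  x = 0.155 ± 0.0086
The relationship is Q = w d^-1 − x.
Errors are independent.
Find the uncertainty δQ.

Let p = w·d^-1 = 0.514. δp/p = √((1·δw/w)² + (-1·δd/d)²) = √(0.00746 + 0.00223) = 0.0984, so δp = 0.0505.
Q = p − x: δQ = √(δp² + δx²) = √(0.00255 + 7.4e-05) = 0.0513

0.0513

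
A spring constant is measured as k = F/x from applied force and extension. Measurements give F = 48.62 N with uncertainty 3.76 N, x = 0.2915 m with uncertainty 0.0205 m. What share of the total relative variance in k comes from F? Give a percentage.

(δk/k)² = (1·δF/F)² + (-1·δx/x)²
  F term: (1×0.0773)² = 0.00598
  x term: (-1×0.0703)² = 0.00495
Total = 0.0109. Share from F = 0.00598/0.0109 = 0.547.

54.7%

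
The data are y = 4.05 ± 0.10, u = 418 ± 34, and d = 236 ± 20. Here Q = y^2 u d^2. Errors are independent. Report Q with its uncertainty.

(3.82 ± 0.742) × 10^8

For a monomial Q ∝ y^2, u, d^2, fractional errors add in quadrature:
  (2·δy/y)² = (2×0.0247)² = 0.00244;  (1·δu/u)² = (1×0.0813)² = 0.00662;  (2·δd/d)² = (2×0.0847)² = 0.0287
δQ/Q = √(0.0378) = 0.194
Q = 3.82e+08, so δQ = 0.194 × 3.82e+08 = 7.42e+07.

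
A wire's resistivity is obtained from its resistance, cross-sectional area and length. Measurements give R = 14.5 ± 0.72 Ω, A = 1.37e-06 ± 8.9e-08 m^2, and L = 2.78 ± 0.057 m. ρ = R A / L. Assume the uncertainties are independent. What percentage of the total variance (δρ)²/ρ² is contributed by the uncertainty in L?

(δρ/ρ)² = (1·δR/R)² + (1·δA/A)² + (-1·δL/L)²
  R term: (1×0.0497)² = 0.00247
  A term: (1×0.0650)² = 0.00422
  L term: (-1×0.0205)² = 0.000420
Total = 0.00711. Share from L = 0.000420/0.00711 = 0.0592.

5.92%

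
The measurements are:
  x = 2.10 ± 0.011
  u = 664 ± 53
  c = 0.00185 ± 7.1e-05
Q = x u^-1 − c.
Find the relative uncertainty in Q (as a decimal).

Let p = x·u^-1 = 0.00316. δp/p = √((1·δx/x)² + (-1·δu/u)²) = √(2.74e-05 + 0.00637) = 0.0800, so δp = 0.000253.
Q = p − c: δQ = √(δp² + δc²) = √(6.4e-08 + 5.04e-09) = 0.000263
Q = 0.00131, so δQ/Q = 0.000263/0.00131 = 0.200.

0.200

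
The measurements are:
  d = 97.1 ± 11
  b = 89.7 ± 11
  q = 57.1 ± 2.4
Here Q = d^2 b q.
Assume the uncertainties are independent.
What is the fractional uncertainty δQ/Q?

0.261

Relative error in a monomial: (δQ/Q)² = Σ (nᵢ · δxᵢ/xᵢ)².
  (2·δd/d)² = (2×0.113)² = 0.0513;  (1·δb/b)² = (1×0.123)² = 0.0150;  (1·δq/q)² = (1×0.0420)² = 0.00177
δQ/Q = √(0.0681) = 0.261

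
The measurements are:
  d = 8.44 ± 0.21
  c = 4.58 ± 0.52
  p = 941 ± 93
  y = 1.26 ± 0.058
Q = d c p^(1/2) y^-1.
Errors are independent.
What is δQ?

Products/powers → add relative errors in quadrature, weighted by exponent:
  (1·δd/d)² = (1×0.0249)² = 0.000619;  (1·δc/c)² = (1×0.114)² = 0.0129;  (½·δp/p)² = (0.5×0.0988)² = 0.00244;  (-1·δy/y)² = (-1×0.0460)² = 0.00212
δQ/Q = √(0.0181) = 0.134
Q = 941, so δQ = 0.134 × 941 = 127.

127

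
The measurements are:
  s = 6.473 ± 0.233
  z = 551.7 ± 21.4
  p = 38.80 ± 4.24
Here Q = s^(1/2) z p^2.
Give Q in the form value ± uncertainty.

Q is a product of powers, so relative uncertainties combine in quadrature:
  (½·δs/s)² = (0.5×0.0360)² = 0.000324;  (1·δz/z)² = (1×0.0388)² = 0.00150;  (2·δp/p)² = (2×0.109)² = 0.0478
δQ/Q = √(0.0496) = 0.223
Q = 2.113e+06, so δQ = 0.223 × 2.113e+06 = 4.71e+05.

(2.113 ± 0.471) × 10^6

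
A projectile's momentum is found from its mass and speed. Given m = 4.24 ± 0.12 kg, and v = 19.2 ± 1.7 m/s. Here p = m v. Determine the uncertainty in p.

7.57 kg·m/s

Products/powers → add relative errors in quadrature, weighted by exponent:
  (1·δm/m)² = (1×0.0283)² = 0.000801;  (1·δv/v)² = (1×0.0885)² = 0.00784
δp/p = √(0.00864) = 0.0930
p = 81.4 kg·m/s, so δp = 0.0930 × 81.4 = 7.57 kg·m/s.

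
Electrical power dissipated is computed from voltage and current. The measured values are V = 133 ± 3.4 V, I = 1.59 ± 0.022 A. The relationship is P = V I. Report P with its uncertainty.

For a monomial P ∝ V, I, fractional errors add in quadrature:
  (1·δV/V)² = (1×0.0256)² = 0.000654;  (1·δI/I)² = (1×0.0138)² = 0.000191
δP/P = √(0.000845) = 0.0291
P = 211 W, so δP = 0.0291 × 211 = 6.15 W.

211 ± 6.15 W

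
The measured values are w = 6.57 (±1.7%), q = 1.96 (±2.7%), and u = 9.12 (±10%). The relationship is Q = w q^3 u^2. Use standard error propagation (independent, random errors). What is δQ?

Q is a product of powers, so relative uncertainties combine in quadrature:
  (1·δw/w)² = (1×0.0170)² = 0.000289;  (3·δq/q)² = (3×0.0270)² = 0.00656;  (2·δu/u)² = (2×0.100)² = 0.0400
δQ/Q = √(0.0469) = 0.216
Q = 4110, so δQ = 0.216 × 4110 = 891.

891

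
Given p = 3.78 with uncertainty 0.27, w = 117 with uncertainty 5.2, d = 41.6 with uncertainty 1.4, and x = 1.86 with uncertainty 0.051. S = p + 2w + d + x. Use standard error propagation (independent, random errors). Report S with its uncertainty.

Each term contributes (cᵢ δxᵢ)² to (δS)²:
  (δp)² = 0.0729;  (2·δw)² = 108;  (δd)² = 1.96;  (δx)² = 0.00260
δS = √(110) = 10.5
S = 281.

281 ± 10.5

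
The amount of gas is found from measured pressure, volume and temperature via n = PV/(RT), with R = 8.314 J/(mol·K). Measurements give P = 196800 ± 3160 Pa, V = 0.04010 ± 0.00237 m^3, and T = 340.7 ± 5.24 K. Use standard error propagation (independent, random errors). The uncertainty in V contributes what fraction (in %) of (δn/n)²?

(δn/n)² = (1·δP/P)² + (1·δV/V)² + (-1·δT/T)²
  P term: (1×0.0161)² = 0.000258
  V term: (1×0.0591)² = 0.00349
  T term: (-1×0.0154)² = 0.000237
Total = 0.00399. Share from V = 0.00349/0.00399 = 0.876.

87.6%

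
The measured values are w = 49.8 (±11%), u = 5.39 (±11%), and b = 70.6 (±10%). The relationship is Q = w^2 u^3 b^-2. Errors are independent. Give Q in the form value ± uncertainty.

Q is a product of powers, so relative uncertainties combine in quadrature:
  (2·δw/w)² = (2×0.110)² = 0.0484;  (3·δu/u)² = (3×0.110)² = 0.109;  (-2·δb/b)² = (-2×0.100)² = 0.0400
δQ/Q = √(0.197) = 0.444
Q = 77.9, so δQ = 0.444 × 77.9 = 34.6.

77.9 ± 34.6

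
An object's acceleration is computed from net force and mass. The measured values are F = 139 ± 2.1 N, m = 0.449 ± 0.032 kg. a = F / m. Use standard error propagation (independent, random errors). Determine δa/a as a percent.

a is a product of powers, so relative uncertainties combine in quadrature:
  (1·δF/F)² = (1×0.0151)² = 0.000228;  (-1·δm/m)² = (-1×0.0713)² = 0.00508
δa/a = √(0.00531) = 0.0729

7.29%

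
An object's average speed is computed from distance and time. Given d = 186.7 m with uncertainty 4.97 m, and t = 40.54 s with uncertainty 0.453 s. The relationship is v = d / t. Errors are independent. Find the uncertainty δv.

0.133 m/s

For a monomial v ∝ d, t^-1, fractional errors add in quadrature:
  (1·δd/d)² = (1×0.0266)² = 0.000709;  (-1·δt/t)² = (-1×0.0112)² = 0.000125
δv/v = √(0.000833) = 0.0289
v = 4.605 m/s, so δv = 0.0289 × 4.605 = 0.133 m/s.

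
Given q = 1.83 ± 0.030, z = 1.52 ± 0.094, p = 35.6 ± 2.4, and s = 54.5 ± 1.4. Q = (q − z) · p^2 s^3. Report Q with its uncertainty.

Let u = q − z = 0.310. δu = √(δq² + δz²) = √(0.000900 + 0.00884) = 0.0987, so δu/u = 0.318.
Q is then a monomial in u, p, s:
δQ/Q = √((δu/u)² + (2·δp/p)² + (3·δs/s)²) = √(0.101 + 0.0182 + 0.00594) = 0.354
Q = 6.36e+07, so δQ = 0.354 × 6.36e+07 = 2.25e+07.

(6.36 ± 2.25) × 10^7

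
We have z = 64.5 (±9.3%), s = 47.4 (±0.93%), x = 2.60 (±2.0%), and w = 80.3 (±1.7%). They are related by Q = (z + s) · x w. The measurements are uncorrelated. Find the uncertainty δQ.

1400

Let u = z + s = 112. δu = √(δz² + δs²) = √(36.0 + 0.194) = 6.01, so δu/u = 0.0538.
Q is then a monomial in u, x, w:
δQ/Q = √((δu/u)² + (1·δx/x)² + (1·δw/w)²) = √(0.00289 + 0.000400 + 0.000289) = 0.0598
Q = 23400, so δQ = 0.0598 × 23400 = 1400.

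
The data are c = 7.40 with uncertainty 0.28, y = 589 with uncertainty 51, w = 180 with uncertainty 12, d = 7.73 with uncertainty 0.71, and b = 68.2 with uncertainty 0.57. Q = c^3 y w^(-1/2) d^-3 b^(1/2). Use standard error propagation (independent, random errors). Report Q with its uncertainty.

Q is a product of powers, so relative uncertainties combine in quadrature:
  (3·δc/c)² = (3×0.0378)² = 0.0129;  (1·δy/y)² = (1×0.0866)² = 0.00750;  (−½·δw/w)² = (-0.5×0.0667)² = 0.00111;  (-3·δd/d)² = (-3×0.0918)² = 0.0759;  (½·δb/b)² = (0.5×0.00836)² = 1.75e-05
δQ/Q = √(0.0974) = 0.312
Q = 318, so δQ = 0.312 × 318 = 99.3.

318 ± 99.3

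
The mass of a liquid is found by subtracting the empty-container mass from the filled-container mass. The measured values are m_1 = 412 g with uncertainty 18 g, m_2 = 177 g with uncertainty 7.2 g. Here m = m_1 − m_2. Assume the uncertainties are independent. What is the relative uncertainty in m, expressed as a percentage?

8.25%

Absolute uncertainties add in quadrature for a linear combination:
  (δm_1)² = 324;  (δm_2)² = 51.8
δm = √(376) = 19.4 g
m = 235 g, so δm/m = 19.4/235 = 0.0825.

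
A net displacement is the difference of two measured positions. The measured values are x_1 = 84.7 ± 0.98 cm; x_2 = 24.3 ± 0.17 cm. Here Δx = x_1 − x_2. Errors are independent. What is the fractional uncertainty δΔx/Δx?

0.0165

For a sum/difference, combine absolute errors in quadrature:
  (δx_1)² = 0.960;  (δx_2)² = 0.0289
δΔx = √(0.989) = 0.995 cm
Δx = 60.4 cm, so δΔx/Δx = 0.995/60.4 = 0.0165.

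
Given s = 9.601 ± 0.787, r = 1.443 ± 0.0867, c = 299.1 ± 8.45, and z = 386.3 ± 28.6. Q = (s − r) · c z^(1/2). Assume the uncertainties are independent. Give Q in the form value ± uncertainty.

47960 ± 5160

Let u = s − r = 8.158. δu = √(δs² + δr²) = √(0.619 + 0.00752) = 0.792, so δu/u = 0.0971.
Q is then a monomial in u, c, z:
δQ/Q = √((δu/u)² + (1·δc/c)² + (½·δz/z)²) = √(0.00942 + 0.000798 + 0.00137) = 0.108
Q = 47960, so δQ = 0.108 × 47960 = 5160.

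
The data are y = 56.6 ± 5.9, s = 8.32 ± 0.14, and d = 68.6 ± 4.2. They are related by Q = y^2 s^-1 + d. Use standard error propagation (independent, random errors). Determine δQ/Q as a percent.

17.8%

Let p = y^2·s^-1 = 385. δp/p = √((2·δy/y)² + (-1·δs/s)²) = √(0.0435 + 0.000283) = 0.209, so δp = 80.5.
Q = p + d: δQ = √(δp² + δd²) = √(6490 + 17.6) = 80.6
Q = 454, so δQ/Q = 80.6/454 = 0.178.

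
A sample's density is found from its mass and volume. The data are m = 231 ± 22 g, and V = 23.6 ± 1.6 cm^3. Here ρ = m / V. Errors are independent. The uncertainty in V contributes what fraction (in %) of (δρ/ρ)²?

33.6%

(δρ/ρ)² = (1·δm/m)² + (-1·δV/V)²
  m term: (1×0.0952)² = 0.00907
  V term: (-1×0.0678)² = 0.00460
Total = 0.0137. Share from V = 0.00460/0.0137 = 0.336.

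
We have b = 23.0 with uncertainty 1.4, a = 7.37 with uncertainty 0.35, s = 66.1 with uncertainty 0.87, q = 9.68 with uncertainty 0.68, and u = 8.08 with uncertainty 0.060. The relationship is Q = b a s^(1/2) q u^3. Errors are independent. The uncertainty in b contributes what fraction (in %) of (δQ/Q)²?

(δQ/Q)² = (1·δb/b)² + (1·δa/a)² + (½·δs/s)² + (1·δq/q)² + (3·δu/u)²
  b term: (1×0.0609)² = 0.00371
  a term: (1×0.0475)² = 0.00226
  s term: (0.5×0.0132)² = 4.33e-05
  q term: (1×0.0702)² = 0.00493
  u term: (3×0.00743)² = 0.000496
Total = 0.0114. Share from b = 0.00371/0.0114 = 0.324.

32.4%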